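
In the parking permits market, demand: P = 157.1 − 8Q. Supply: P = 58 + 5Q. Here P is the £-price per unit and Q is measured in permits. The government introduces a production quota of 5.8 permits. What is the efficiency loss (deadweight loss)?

£21.60

Competitive equilibrium: 157.1 − 8Q = 58 + 5Q → Q* = 7.6231, P* = 96.1154.
At Q = 5.8: demand price = 157.1 − 8·5.8 = 110.7; supply price = 58 + 5·5.8 = 87.
ΔQ = 7.6231 − 5.8 = 1.8231; wedge = 110.7 − 87 = 23.7.
DWL = ½ × 1.8231 × 23.7 = £21.60.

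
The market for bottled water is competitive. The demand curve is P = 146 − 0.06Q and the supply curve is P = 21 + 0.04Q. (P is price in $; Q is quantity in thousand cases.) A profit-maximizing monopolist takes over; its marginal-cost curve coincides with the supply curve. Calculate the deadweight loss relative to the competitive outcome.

Competitive equilibrium: 146 − 0.06Q = 21 + 0.04Q → Q* = 1250, P* = 71.
Marginal revenue: MR = 146 − 0.12Q. Set MR = MC: 146 − 0.12Q = 21 + 0.04Q → Q_m = 781.25.
Price P_m = 146 − 0.06·781.25 = 99.125; MC(Q_m) = 21 + 0.04·781.25 = 52.25.
Competitive Q* = 1250, so ΔQ = 468.75; wedge = 99.125 − 52.25 = 46.875.
Welfare loss = ½ × 468.75 × 46.875 = $10986.33 thousand.

$10986.33 thousand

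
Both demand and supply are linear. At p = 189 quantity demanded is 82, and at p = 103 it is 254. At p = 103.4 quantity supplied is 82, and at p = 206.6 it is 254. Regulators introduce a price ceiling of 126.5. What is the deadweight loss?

850.26

Demand slope = (103 − 189)/(254 − 82) = −0.5, so p = 230 − 0.5q.
Supply slope = (206.6 − 103.4)/(254 − 82) = 0.6, so p = 54.2 + 0.6q.
Competitive equilibrium: 230 − 0.5q = 54.2 + 0.6q → q* = 159.8182, p* = 150.0909.
At the ceiling p = 126.5, quantity supplied = (126.5 − 54.2)/0.6 = 120.5.
Willingness to pay at q' = 120.5: 230 − 0.5·120.5 = 169.75.
Δq = 159.8182 − 120.5 = 39.3182; wedge = 169.75 − 126.5 = 43.25.
DWL = ½ × 39.3182 × 43.25 = 850.26.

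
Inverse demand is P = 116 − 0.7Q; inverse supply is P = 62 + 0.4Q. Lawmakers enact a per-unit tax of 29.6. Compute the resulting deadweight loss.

Competitive equilibrium: 116 − 0.7Q = 62 + 0.4Q → Q* = 49.0909, P* = 81.6364.
With the tax, the buyer price exceeds the seller price by 29.6: (116 − 0.7Q) − (62 + 0.4Q) = 29.6 → Q' = 22.1818.
ΔQ = 49.0909 − 22.1818 = 26.9091; the wedge equals the tax, 29.6.
The triangle = ½ × 26.9091 × 29.6 = 398.25.

398.25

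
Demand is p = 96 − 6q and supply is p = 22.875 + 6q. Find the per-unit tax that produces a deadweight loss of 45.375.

33

Competitive equilibrium: 96 − 6q = 22.875 + 6q → q* = 6.0938, p* = 59.4375.
A tax t gives Δq = t/12 and wedge t, so DWL = t²/24.
t²/24 = 45.375 → t² = 1089 → t = 33.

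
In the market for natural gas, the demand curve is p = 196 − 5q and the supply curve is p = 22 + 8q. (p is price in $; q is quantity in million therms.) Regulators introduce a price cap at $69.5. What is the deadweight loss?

Competitive equilibrium: 196 − 5q = 22 + 8q → q* = 13.3846, p* = 129.0769.
At the ceiling p = 69.5, quantity supplied = (69.5 − 22)/8 = 5.9375.
Willingness to pay at q' = 5.9375: 196 − 5·5.9375 = 166.3125.
Δq = 13.3846 − 5.9375 = 7.4471; wedge = 166.3125 − 69.5 = 96.8125.
Welfare loss = ½ × 7.4471 × 96.8125 = $360.49 million.

$360.49 million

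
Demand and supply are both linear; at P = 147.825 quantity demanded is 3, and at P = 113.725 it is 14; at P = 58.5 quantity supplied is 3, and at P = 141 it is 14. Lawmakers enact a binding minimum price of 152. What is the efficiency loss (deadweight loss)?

506.28

Demand slope = (113.725 − 147.825)/(14 − 3) = −3.1, so P = 157.125 − 3.1Q.
Supply slope = (141 − 58.5)/(14 − 3) = 7.5, so P = 36 + 7.5Q.
Competitive equilibrium: 157.125 − 3.1Q = 36 + 7.5Q → Q* = 11.4269, P* = 121.7017.
At the floor P = 152, quantity demanded = (157.125 − 152)/3.1 = 1.6532.
Sellers' marginal cost at Q' = 1.6532: 36 + 7.5·1.6532 = 48.399.
ΔQ = 11.4269 − 1.6532 = 9.7737; wedge = 152 − 48.399 = 103.601.
The triangle = ½ × 9.7737 × 103.601 = 506.28.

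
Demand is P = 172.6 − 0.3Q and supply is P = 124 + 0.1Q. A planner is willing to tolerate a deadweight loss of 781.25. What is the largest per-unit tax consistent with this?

25

Competitive equilibrium: 172.6 − 0.3Q = 124 + 0.1Q → Q* = 121.5, P* = 136.15.
A tax t gives ΔQ = t/0.4 and wedge t, so DWL = t²/0.8.
t²/0.8 = 781.25 → t² = 625 → t = 25.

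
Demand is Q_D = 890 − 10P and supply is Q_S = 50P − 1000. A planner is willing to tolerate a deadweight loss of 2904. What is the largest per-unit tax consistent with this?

26.4

In inverse form: demand P = 89 − 0.1Q, supply P = 20 + 0.02Q.
Competitive equilibrium: 89 − 0.1Q = 20 + 0.02Q → Q* = 575, P* = 31.5.
A tax t gives ΔQ = t/0.12 and wedge t, so DWL = t²/0.24.
t²/0.24 = 2904 → t² = 696.96 → t = 26.4.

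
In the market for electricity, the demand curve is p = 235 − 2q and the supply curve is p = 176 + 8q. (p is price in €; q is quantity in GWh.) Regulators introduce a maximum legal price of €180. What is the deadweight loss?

Competitive equilibrium: 235 − 2q = 176 + 8q → q* = 5.9, p* = 223.2.
At the ceiling p = 180, quantity supplied = (180 − 176)/8 = 0.5.
Willingness to pay at q' = 0.5: 235 − 2·0.5 = 234.
Δq = 5.9 − 0.5 = 5.4; wedge = 234 − 180 = 54.
Deadweight loss = ½ × 5.4 × 54 = €145.80.

€145.80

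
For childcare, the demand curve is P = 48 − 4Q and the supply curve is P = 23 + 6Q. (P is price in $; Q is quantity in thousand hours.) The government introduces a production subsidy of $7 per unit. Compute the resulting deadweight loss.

Competitive equilibrium: 48 − 4Q = 23 + 6Q → Q* = 2.5, P* = 38.
The subsidy lowers effective supply by 7: P = 16 + 6Q.
New quantity: 48 − 4Q = 16 + 6Q → Q' = 3.2.
Overproduction ΔQ = 3.2 − 2.5 = 0.7; wedge = subsidy = 7.
DWL = ½ × 0.7 × 7 = $2.45 thousand.

$2.45 thousand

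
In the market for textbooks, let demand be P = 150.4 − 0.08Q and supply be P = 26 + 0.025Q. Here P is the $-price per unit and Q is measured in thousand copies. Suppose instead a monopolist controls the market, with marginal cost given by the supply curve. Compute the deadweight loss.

$13780.28 thousand

Competitive equilibrium: 150.4 − 0.08Q = 26 + 0.025Q → Q* = 1184.7619, P* = 55.619.
Marginal revenue: MR = 150.4 − 0.16Q. Set MR = MC: 150.4 − 0.16Q = 26 + 0.025Q → Q_m = 672.4324.
Price P_m = 150.4 − 0.08·672.4324 = 96.6054; MC(Q_m) = 26 + 0.025·672.4324 = 42.8108.
Competitive Q* = 1184.7619, so ΔQ = 512.3295; wedge = 96.6054 − 42.8108 = 53.7946.
Deadweight loss = ½ × 512.3295 × 53.7946 = $13780.28 thousand.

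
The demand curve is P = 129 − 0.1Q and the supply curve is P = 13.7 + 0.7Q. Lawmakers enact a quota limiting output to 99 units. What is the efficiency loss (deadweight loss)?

Competitive equilibrium: 129 − 0.1Q = 13.7 + 0.7Q → Q* = 144.125, P* = 114.5875.
At Q = 99: demand price = 129 − 0.1·99 = 119.1; supply price = 13.7 + 0.7·99 = 83.
ΔQ = 144.125 − 99 = 45.125; wedge = 119.1 − 83 = 36.1.
The triangle = ½ × 45.125 × 36.1 = 814.51.

814.51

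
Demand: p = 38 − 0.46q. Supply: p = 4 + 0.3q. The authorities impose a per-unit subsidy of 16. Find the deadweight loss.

Competitive equilibrium: 38 − 0.46q = 4 + 0.3q → q* = 44.7368, p* = 17.4211.
The subsidy lowers effective supply by 16: p = 0.3q − 12.
New quantity: 38 − 0.46q = 0.3q − 12 → q' = 65.7895.
Overproduction Δq = 65.7895 − 44.7368 = 21.0527; wedge = subsidy = 16.
DWL = ½ × 21.0527 × 16 = 168.42.

168.42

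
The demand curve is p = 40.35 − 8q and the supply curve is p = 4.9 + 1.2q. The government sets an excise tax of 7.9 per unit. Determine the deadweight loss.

3.39

Competitive equilibrium: 40.35 − 8q = 4.9 + 1.2q → q* = 3.8533, p* = 9.5239.
With the tax, the buyer price exceeds the seller price by 7.9: (40.35 − 8q) − (4.9 + 1.2q) = 7.9 → q' = 2.9946.
Δq = 3.8533 − 2.9946 = 0.8587; the wedge equals the tax, 7.9.
DWL = ½ × 0.8587 × 7.9 = 3.39.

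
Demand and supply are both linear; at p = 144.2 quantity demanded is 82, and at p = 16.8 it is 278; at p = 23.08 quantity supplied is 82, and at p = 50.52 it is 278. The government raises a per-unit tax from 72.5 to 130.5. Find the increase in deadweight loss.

Demand slope = (16.8 − 144.2)/(278 − 82) = −0.65, so p = 197.5 − 0.65q.
Supply slope = (50.52 − 23.08)/(278 − 82) = 0.14, so p = 11.6 + 0.14q.
Competitive equilibrium: 197.5 − 0.65q = 11.6 + 0.14q → q* = 235.3165, p* = 44.5443.
For a per-unit tax t: Δq = t/0.79, so DWL = ½·t·(t/0.79) = t²/1.58.
At t = 72.5: DWL = 3326.741. At t = 130.5: DWL = 10778.639.
Increase = 10778.639 − 3326.741 = 7451.90.

7451.90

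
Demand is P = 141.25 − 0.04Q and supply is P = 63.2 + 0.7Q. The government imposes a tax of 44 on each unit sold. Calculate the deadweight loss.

1308.11

Competitive equilibrium: 141.25 − 0.04Q = 63.2 + 0.7Q → Q* = 105.473, P* = 137.0311.
With the tax, the buyer price exceeds the seller price by 44: (141.25 − 0.04Q) − (63.2 + 0.7Q) = 44 → Q' = 46.0135.
ΔQ = 105.473 − 46.0135 = 59.4595; the wedge equals the tax, 44.
The triangle = ½ × 59.4595 × 44 = 1308.11.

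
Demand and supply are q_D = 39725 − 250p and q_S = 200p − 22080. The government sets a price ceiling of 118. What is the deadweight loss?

In inverse form: demand p = 158.9 − 0.004q, supply p = 110.4 + 0.005q.
Competitive equilibrium: 158.9 − 0.004q = 110.4 + 0.005q → q* = 5388.8889, p* = 137.3444.
At the ceiling p = 118, quantity supplied = (118 − 110.4)/0.005 = 1520.
Willingness to pay at q' = 1520: 158.9 − 0.004·1520 = 152.82.
Δq = 5388.8889 − 1520 = 3868.8889; wedge = 152.82 − 118 = 34.82.
Deadweight loss = ½ × 3868.8889 × 34.82 = 67357.36.

67357.36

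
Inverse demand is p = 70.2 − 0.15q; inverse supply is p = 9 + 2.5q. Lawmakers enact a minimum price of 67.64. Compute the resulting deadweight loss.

Competitive equilibrium: 70.2 − 0.15q = 9 + 2.5q → q* = 23.0943, p* = 66.7358.
At the floor p = 67.64, quantity demanded = (70.2 − 67.64)/0.15 = 17.0667.
Sellers' marginal cost at q' = 17.0667: 9 + 2.5·17.0667 = 51.6668.
Δq = 23.0943 − 17.0667 = 6.0276; wedge = 67.64 − 51.6668 = 15.9732.
DWL = ½ × 6.0276 × 15.9732 = 48.14.

48.14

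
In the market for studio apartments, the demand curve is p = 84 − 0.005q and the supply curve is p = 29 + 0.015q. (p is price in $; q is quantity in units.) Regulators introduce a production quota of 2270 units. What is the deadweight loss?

Competitive equilibrium: 84 − 0.005q = 29 + 0.015q → q* = 2750, p* = 70.25.
At q = 2270: demand price = 84 − 0.005·2270 = 72.65; supply price = 29 + 0.015·2270 = 63.05.
Δq = 2750 − 2270 = 480; wedge = 72.65 − 63.05 = 9.6.
The triangle = ½ × 480 × 9.6 = $2304.

$2304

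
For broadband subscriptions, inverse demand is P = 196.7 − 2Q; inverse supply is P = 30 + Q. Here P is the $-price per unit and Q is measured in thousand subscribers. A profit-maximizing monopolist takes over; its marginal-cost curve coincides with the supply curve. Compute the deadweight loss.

Competitive equilibrium: 196.7 − 2Q = 30 + Q → Q* = 55.5667, P* = 85.5667.
Marginal revenue: MR = 196.7 − 4Q. Set MR = MC: 196.7 − 4Q = 30 + Q → Q_m = 33.34.
Price P_m = 196.7 − 2·33.34 = 130.02; MC(Q_m) = 30 + 1·33.34 = 63.34.
Competitive Q* = 55.5667, so ΔQ = 22.2267; wedge = 130.02 − 63.34 = 66.68.
DWL = ½ × 22.2267 × 66.68 = $741.04 thousand.

$741.04 thousand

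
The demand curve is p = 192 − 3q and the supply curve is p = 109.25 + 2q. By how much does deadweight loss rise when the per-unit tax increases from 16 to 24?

32

Competitive equilibrium: 192 − 3q = 109.25 + 2q → q* = 16.55, p* = 142.35.
For a per-unit tax t: Δq = t/5, so DWL = ½·t·(t/5) = t²/10.
At t = 16: DWL = 25.6. At t = 24: DWL = 57.6.
Increase = 57.6 − 25.6 = 32.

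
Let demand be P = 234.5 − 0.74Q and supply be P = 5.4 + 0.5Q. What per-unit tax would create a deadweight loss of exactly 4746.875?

Competitive equilibrium: 234.5 − 0.74Q = 5.4 + 0.5Q → Q* = 184.7581, P* = 97.779.
A tax t gives ΔQ = t/1.24 and wedge t, so DWL = t²/2.48.
t²/2.48 = 4746.875 → t² = 11772.25 → t = 108.5.

108.5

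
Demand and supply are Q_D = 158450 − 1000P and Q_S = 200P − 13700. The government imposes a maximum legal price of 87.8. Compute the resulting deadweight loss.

In inverse form: demand P = 158.45 − 0.001Q, supply P = 68.5 + 0.005Q.
Competitive equilibrium: 158.45 − 0.001Q = 68.5 + 0.005Q → Q* = 14991.6667, P* = 143.4583.
At the ceiling P = 87.8, quantity supplied = (87.8 − 68.5)/0.005 = 3860.
Willingness to pay at Q' = 3860: 158.45 − 0.001·3860 = 154.59.
ΔQ = 14991.6667 − 3860 = 11131.6667; wedge = 154.59 − 87.8 = 66.79.
DWL = ½ × 11131.6667 × 66.79 = 371742.01.

371742.01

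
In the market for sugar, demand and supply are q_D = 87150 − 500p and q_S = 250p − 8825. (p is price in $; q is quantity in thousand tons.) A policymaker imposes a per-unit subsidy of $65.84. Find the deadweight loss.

$361242.13 thousand

In inverse form: demand p = 174.3 − 0.002q, supply p = 35.3 + 0.004q.
Competitive equilibrium: 174.3 − 0.002q = 35.3 + 0.004q → q* = 23166.6667, p* = 127.9667.
The subsidy lowers effective supply by 65.84: p = 0.004q − 30.54.
New quantity: 174.3 − 0.002q = 0.004q − 30.54 → q' = 34140.
Overproduction Δq = 34140 − 23166.6667 = 10973.3333; wedge = subsidy = 65.84.
Welfare loss = ½ × 10973.3333 × 65.84 = $361242.13 thousand.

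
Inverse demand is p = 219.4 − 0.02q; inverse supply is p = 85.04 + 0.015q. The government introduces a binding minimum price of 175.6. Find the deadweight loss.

Competitive equilibrium: 219.4 − 0.02q = 85.04 + 0.015q → q* = 3838.8571, p* = 142.6229.
At the floor p = 175.6, quantity demanded = (219.4 − 175.6)/0.02 = 2190.
Sellers' marginal cost at q' = 2190: 85.04 + 0.015·2190 = 117.89.
Δq = 3838.8571 − 2190 = 1648.8571; wedge = 175.6 − 117.89 = 57.71.
DWL = ½ × 1648.8571 × 57.71 = 47577.77.

47577.77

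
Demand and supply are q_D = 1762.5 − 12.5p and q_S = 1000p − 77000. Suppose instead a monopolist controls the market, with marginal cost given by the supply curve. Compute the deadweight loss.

In inverse form: demand p = 141 − 0.08q, supply p = 77 + 0.001q.
Competitive equilibrium: 141 − 0.08q = 77 + 0.001q → q* = 790.12346, p* = 77.79012.
Marginal revenue: MR = 141 − 0.16q. Set MR = MC: 141 − 0.16q = 77 + 0.001q → q_m = 397.51553.
Price p_m = 141 − 0.08·397.51553 = 109.19876; MC(q_m) = 77 + 0.001·397.51553 = 77.39752.
Competitive q* = 790.12346, so Δq = 392.60793; wedge = 109.19876 − 77.39752 = 31.80124.
Welfare loss = ½ × 392.60793 × 31.80124 = 6242.71.

6242.71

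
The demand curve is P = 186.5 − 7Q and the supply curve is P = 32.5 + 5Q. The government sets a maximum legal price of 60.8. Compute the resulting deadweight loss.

Competitive equilibrium: 186.5 − 7Q = 32.5 + 5Q → Q* = 12.8333, P* = 96.6667.
At the ceiling P = 60.8, quantity supplied = (60.8 − 32.5)/5 = 5.66.
Willingness to pay at Q' = 5.66: 186.5 − 7·5.66 = 146.88.
ΔQ = 12.8333 − 5.66 = 7.1733; wedge = 146.88 − 60.8 = 86.08.
Deadweight loss = ½ × 7.1733 × 86.08 = 308.74.

308.74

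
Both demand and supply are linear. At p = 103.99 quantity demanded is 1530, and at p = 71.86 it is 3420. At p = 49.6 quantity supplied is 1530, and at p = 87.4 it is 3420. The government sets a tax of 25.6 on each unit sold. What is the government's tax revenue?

Demand slope = (71.86 − 103.99)/(3420 − 1530) = −0.017, so p = 130 − 0.017q.
Supply slope = (87.4 − 49.6)/(3420 − 1530) = 0.02, so p = 19 + 0.02q.
Competitive equilibrium: 130 − 0.017q = 19 + 0.02q → q* = 3000, p* = 79.
With the tax, the buyer price exceeds the seller price by 25.6: (130 − 0.017q) − (19 + 0.02q) = 25.6 → q' = 2308.1081.
Tax revenue = 25.6 × 2308.1081 = 59087.57.

59087.57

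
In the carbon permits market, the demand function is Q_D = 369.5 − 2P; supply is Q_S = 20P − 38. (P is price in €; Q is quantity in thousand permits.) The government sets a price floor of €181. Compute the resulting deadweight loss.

€29038.75 thousand

In inverse form: demand P = 184.75 − 0.5Q, supply P = 1.9 + 0.05Q.
Competitive equilibrium: 184.75 − 0.5Q = 1.9 + 0.05Q → Q* = 332.4545, P* = 18.5227.
At the floor P = 181, quantity demanded = (184.75 − 181)/0.5 = 7.5.
Sellers' marginal cost at Q' = 7.5: 1.9 + 0.05·7.5 = 2.275.
ΔQ = 332.4545 − 7.5 = 324.9545; wedge = 181 − 2.275 = 178.725.
Deadweight loss = ½ × 324.9545 × 178.725 = €29038.75 thousand.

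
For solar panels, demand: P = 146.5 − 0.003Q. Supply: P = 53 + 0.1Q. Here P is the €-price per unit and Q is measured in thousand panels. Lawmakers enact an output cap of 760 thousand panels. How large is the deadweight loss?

€1124.51 thousand

Competitive equilibrium: 146.5 − 0.003Q = 53 + 0.1Q → Q* = 907.767, P* = 143.7767.
At Q = 760: demand price = 146.5 − 0.003·760 = 144.22; supply price = 53 + 0.1·760 = 129.
ΔQ = 907.767 − 760 = 147.767; wedge = 144.22 − 129 = 15.22.
The triangle = ½ × 147.767 × 15.22 = €1124.51 thousand.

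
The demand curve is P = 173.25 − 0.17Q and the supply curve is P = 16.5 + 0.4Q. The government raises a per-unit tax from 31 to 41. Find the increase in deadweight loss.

631.58

Competitive equilibrium: 173.25 − 0.17Q = 16.5 + 0.4Q → Q* = 275, P* = 126.5.
For a per-unit tax t: ΔQ = t/0.57, so DWL = ½·t·(t/0.57) = t²/1.14.
At t = 31: DWL = 842.982. At t = 41: DWL = 1474.561.
Increase = 1474.561 − 842.982 = 631.58.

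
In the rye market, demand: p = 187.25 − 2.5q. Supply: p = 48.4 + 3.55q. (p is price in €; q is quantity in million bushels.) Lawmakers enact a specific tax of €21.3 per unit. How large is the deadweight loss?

Competitive equilibrium: 187.25 − 2.5q = 48.4 + 3.55q → q* = 22.95041, p* = 129.87397.
With the tax, the buyer price exceeds the seller price by 21.3: (187.25 − 2.5q) − (48.4 + 3.55q) = 21.3 → q' = 19.42975.
Δq = 22.95041 − 19.42975 = 3.52066; the wedge equals the tax, 21.3.
Deadweight loss = ½ × 3.52066 × 21.3 = €37.50 million.

€37.50 million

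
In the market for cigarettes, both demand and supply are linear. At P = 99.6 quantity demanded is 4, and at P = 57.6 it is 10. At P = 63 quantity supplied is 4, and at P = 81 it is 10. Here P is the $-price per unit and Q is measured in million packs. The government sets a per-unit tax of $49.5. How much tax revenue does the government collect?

$134.145 million

Demand slope = (57.6 − 99.6)/(10 − 4) = −7, so P = 127.6 − 7Q.
Supply slope = (81 − 63)/(10 − 4) = 3, so P = 51 + 3Q.
Competitive equilibrium: 127.6 − 7Q = 51 + 3Q → Q* = 7.66, P* = 73.98.
With the tax, the buyer price exceeds the seller price by 49.5: (127.6 − 7Q) − (51 + 3Q) = 49.5 → Q' = 2.71.
Tax revenue = 49.5 × 2.71 = $134.145 million.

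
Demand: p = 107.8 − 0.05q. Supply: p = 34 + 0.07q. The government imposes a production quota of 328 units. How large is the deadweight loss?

4942.14

Competitive equilibrium: 107.8 − 0.05q = 34 + 0.07q → q* = 615, p* = 77.05.
At q = 328: demand price = 107.8 − 0.05·328 = 91.4; supply price = 34 + 0.07·328 = 56.96.
Δq = 615 − 328 = 287; wedge = 91.4 − 56.96 = 34.44.
DWL = ½ × 287 × 34.44 = 4942.14.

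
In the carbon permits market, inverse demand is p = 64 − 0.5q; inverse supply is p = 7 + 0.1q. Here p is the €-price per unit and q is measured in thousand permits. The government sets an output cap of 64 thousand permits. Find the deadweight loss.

Competitive equilibrium: 64 − 0.5q = 7 + 0.1q → q* = 95, p* = 16.5.
At q = 64: demand price = 64 − 0.5·64 = 32; supply price = 7 + 0.1·64 = 13.4.
Δq = 95 − 64 = 31; wedge = 32 − 13.4 = 18.6.
The triangle = ½ × 31 × 18.6 = €288.30 thousand.

€288.30 thousand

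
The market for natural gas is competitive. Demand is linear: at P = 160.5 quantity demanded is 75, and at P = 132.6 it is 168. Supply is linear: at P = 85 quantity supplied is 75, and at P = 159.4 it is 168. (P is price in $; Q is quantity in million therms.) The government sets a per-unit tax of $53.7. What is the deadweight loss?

$1310.77 million

Demand slope = (132.6 − 160.5)/(168 − 75) = −0.3, so P = 183 − 0.3Q.
Supply slope = (159.4 − 85)/(168 − 75) = 0.8, so P = 25 + 0.8Q.
Competitive equilibrium: 183 − 0.3Q = 25 + 0.8Q → Q* = 143.6364, P* = 139.9091.
With the tax, the buyer price exceeds the seller price by 53.7: (183 − 0.3Q) − (25 + 0.8Q) = 53.7 → Q' = 94.8182.
ΔQ = 143.6364 − 94.8182 = 48.8182; the wedge equals the tax, 53.7.
Deadweight loss = ½ × 48.8182 × 53.7 = $1310.77 million.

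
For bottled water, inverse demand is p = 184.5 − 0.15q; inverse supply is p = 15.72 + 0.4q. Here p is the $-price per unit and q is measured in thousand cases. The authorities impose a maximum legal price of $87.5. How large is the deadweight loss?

Competitive equilibrium: 184.5 − 0.15q = 15.72 + 0.4q → q* = 306.8727, p* = 138.4691.
At the ceiling p = 87.5, quantity supplied = (87.5 − 15.72)/0.4 = 179.45.
Willingness to pay at q' = 179.45: 184.5 − 0.15·179.45 = 157.5825.
Δq = 306.8727 − 179.45 = 127.4227; wedge = 157.5825 − 87.5 = 70.0825.
The triangle = ½ × 127.4227 × 70.0825 = $4465.05 thousand.

$4465.05 thousand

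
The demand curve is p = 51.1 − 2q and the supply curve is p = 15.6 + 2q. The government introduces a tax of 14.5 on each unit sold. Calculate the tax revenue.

Competitive equilibrium: 51.1 − 2q = 15.6 + 2q → q* = 8.875, p* = 33.35.
With the tax, the buyer price exceeds the seller price by 14.5: (51.1 − 2q) − (15.6 + 2q) = 14.5 → q' = 5.25.
Tax revenue = 14.5 × 5.25 = 76.125.

76.125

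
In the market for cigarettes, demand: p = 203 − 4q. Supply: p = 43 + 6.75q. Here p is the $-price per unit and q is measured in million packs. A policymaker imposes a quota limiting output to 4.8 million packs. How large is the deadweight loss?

$546.54 million

Competitive equilibrium: 203 − 4q = 43 + 6.75q → q* = 14.8837, p* = 143.4651.
At q = 4.8: demand price = 203 − 4·4.8 = 183.8; supply price = 43 + 6.75·4.8 = 75.4.
Δq = 14.8837 − 4.8 = 10.0837; wedge = 183.8 − 75.4 = 108.4.
Deadweight loss = ½ × 10.0837 × 108.4 = $546.54 million.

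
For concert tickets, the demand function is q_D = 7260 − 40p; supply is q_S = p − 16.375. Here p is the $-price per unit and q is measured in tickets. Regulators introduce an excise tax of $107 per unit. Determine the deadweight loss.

In inverse form: demand p = 181.5 − 0.025q, supply p = 16.375 + q.
Competitive equilibrium: 181.5 − 0.025q = 16.375 + q → q* = 161.0976, p* = 177.4726.
With the tax, the buyer price exceeds the seller price by 107: (181.5 − 0.025q) − (16.375 + q) = 107 → q' = 56.7073.
Δq = 161.0976 − 56.7073 = 104.3903; the wedge equals the tax, 107.
Deadweight loss = ½ × 104.3903 × 107 = $5584.88.

$5584.88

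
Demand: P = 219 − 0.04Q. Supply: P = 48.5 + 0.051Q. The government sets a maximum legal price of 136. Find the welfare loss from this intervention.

Competitive equilibrium: 219 − 0.04Q = 48.5 + 0.051Q → Q* = 1873.6264, P* = 144.0549.
At the ceiling P = 136, quantity supplied = (136 − 48.5)/0.051 = 1715.6863.
Willingness to pay at Q' = 1715.6863: 219 − 0.04·1715.6863 = 150.3725.
ΔQ = 1873.6264 − 1715.6863 = 157.9401; wedge = 150.3725 − 136 = 14.3725.
DWL = ½ × 157.9401 × 14.3725 = 1135.

1135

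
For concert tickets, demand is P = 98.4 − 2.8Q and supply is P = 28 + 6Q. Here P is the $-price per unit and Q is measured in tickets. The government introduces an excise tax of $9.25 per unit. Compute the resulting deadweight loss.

$4.86

Competitive equilibrium: 98.4 − 2.8Q = 28 + 6Q → Q* = 8, P* = 76.
With the tax, the buyer price exceeds the seller price by 9.25: (98.4 − 2.8Q) − (28 + 6Q) = 9.25 → Q' = 6.9489.
ΔQ = 8 − 6.9489 = 1.0511; the wedge equals the tax, 9.25.
Welfare loss = ½ × 1.0511 × 9.25 = $4.86.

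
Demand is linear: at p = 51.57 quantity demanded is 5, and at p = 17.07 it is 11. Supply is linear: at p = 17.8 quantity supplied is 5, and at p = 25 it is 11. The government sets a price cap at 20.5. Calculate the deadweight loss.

Demand slope = (17.07 − 51.57)/(11 − 5) = −5.75, so p = 80.32 − 5.75q.
Supply slope = (25 − 17.8)/(11 − 5) = 1.2, so p = 11.8 + 1.2q.
Competitive equilibrium: 80.32 − 5.75q = 11.8 + 1.2q → q* = 9.859, p* = 23.6308.
At the ceiling p = 20.5, quantity supplied = (20.5 − 11.8)/1.2 = 7.25.
Willingness to pay at q' = 7.25: 80.32 − 5.75·7.25 = 38.6325.
Δq = 9.859 − 7.25 = 2.609; wedge = 38.6325 − 20.5 = 18.1325.
DWL = ½ × 2.609 × 18.1325 = 23.65.

23.65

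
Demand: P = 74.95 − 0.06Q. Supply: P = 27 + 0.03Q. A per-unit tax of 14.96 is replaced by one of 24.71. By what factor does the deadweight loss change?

Competitive equilibrium: 74.95 − 0.06Q = 27 + 0.03Q → Q* = 532.7778, P* = 42.9833.
For a per-unit tax t: ΔQ = t/0.09, so DWL = ½·t·(t/0.09) = t²/0.18.
At t = 14.96: DWL = 1243.342. At t = 24.71: DWL = 3392.134.
Ratio = (24.71/14.96)² = 2.728.

2.728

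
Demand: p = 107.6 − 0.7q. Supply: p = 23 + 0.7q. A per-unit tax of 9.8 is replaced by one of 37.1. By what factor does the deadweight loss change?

14.332

Competitive equilibrium: 107.6 − 0.7q = 23 + 0.7q → q* = 60.4286, p* = 65.3.
For a per-unit tax t: Δq = t/1.4, so DWL = ½·t·(t/1.4) = t²/2.8.
At t = 9.8: DWL = 34.3. At t = 37.1: DWL = 491.575.
Ratio = (37.1/9.8)² = 14.332.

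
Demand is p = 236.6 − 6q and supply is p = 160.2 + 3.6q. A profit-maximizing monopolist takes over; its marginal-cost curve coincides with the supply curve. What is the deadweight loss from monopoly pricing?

44.97

Competitive equilibrium: 236.6 − 6q = 160.2 + 3.6q → q* = 7.9583, p* = 188.85.
Marginal revenue: MR = 236.6 − 12q. Set MR = MC: 236.6 − 12q = 160.2 + 3.6q → q_m = 4.8974.
Price p_m = 236.6 − 6·4.8974 = 207.2156; MC(q_m) = 160.2 + 3.6·4.8974 = 177.8306.
Competitive q* = 7.9583, so Δq = 3.0609; wedge = 207.2156 − 177.8306 = 29.385.
Deadweight loss = ½ × 3.0609 × 29.385 = 44.97.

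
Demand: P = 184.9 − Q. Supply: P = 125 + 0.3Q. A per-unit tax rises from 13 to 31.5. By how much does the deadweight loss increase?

316.63

Competitive equilibrium: 184.9 − Q = 125 + 0.3Q → Q* = 46.0769, P* = 138.8231.
For a per-unit tax t: ΔQ = t/1.3, so DWL = ½·t·(t/1.3) = t²/2.6.
At t = 13: DWL = 65. At t = 31.5: DWL = 381.6346.
Increase = 381.6346 − 65 = 316.63.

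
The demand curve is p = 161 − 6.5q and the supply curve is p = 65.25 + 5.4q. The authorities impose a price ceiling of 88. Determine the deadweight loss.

87.43

Competitive equilibrium: 161 − 6.5q = 65.25 + 5.4q → q* = 8.0462, p* = 108.6996.
At the ceiling p = 88, quantity supplied = (88 − 65.25)/5.4 = 4.213.
Willingness to pay at q' = 4.213: 161 − 6.5·4.213 = 133.6155.
Δq = 8.0462 − 4.213 = 3.8332; wedge = 133.6155 − 88 = 45.6155.
DWL = ½ × 3.8332 × 45.6155 = 87.43.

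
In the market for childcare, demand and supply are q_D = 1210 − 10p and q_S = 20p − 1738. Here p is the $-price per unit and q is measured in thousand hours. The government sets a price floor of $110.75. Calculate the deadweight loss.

$1168.75 thousand

In inverse form: demand p = 121 − 0.1q, supply p = 86.9 + 0.05q.
Competitive equilibrium: 121 − 0.1q = 86.9 + 0.05q → q* = 227.3333, p* = 98.2667.
At the floor p = 110.75, quantity demanded = (121 − 110.75)/0.1 = 102.5.
Sellers' marginal cost at q' = 102.5: 86.9 + 0.05·102.5 = 92.025.
Δq = 227.3333 − 102.5 = 124.8333; wedge = 110.75 − 92.025 = 18.725.
Deadweight loss = ½ × 124.8333 × 18.725 = $1168.75 thousand.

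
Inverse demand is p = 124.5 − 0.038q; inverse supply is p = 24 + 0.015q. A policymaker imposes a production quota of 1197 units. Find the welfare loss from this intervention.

12956.32

Competitive equilibrium: 124.5 − 0.038q = 24 + 0.015q → q* = 1896.2264, p* = 52.4434.
At q = 1197: demand price = 124.5 − 0.038·1197 = 79.014; supply price = 24 + 0.015·1197 = 41.955.
Δq = 1896.2264 − 1197 = 699.2264; wedge = 79.014 − 41.955 = 37.059.
DWL = ½ × 699.2264 × 37.059 = 12956.32.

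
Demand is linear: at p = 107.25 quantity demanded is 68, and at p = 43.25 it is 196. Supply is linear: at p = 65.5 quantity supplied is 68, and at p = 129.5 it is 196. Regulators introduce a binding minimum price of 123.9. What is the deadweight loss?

Demand slope = (43.25 − 107.25)/(196 − 68) = −0.5, so p = 141.25 − 0.5q.
Supply slope = (129.5 − 65.5)/(196 − 68) = 0.5, so p = 31.5 + 0.5q.
Competitive equilibrium: 141.25 − 0.5q = 31.5 + 0.5q → q* = 109.75, p* = 86.375.
At the floor p = 123.9, quantity demanded = (141.25 − 123.9)/0.5 = 34.7.
Sellers' marginal cost at q' = 34.7: 31.5 + 0.5·34.7 = 48.85.
Δq = 109.75 − 34.7 = 75.05; wedge = 123.9 − 48.85 = 75.05.
The triangle = ½ × 75.05 × 75.05 = 2816.25.

2816.25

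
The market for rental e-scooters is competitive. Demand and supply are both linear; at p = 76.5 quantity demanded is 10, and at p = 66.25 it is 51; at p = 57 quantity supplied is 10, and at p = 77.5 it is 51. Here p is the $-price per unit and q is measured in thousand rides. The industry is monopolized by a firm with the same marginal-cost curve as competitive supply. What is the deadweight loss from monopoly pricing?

Demand slope = (66.25 − 76.5)/(51 − 10) = −0.25, so p = 79 − 0.25q.
Supply slope = (77.5 − 57)/(51 − 10) = 0.5, so p = 52 + 0.5q.
Competitive equilibrium: 79 − 0.25q = 52 + 0.5q → q* = 36, p* = 70.
Marginal revenue: MR = 79 − 0.5q. Set MR = MC: 79 − 0.5q = 52 + 0.5q → q_m = 27.
Price p_m = 79 − 0.25·27 = 72.25; MC(q_m) = 52 + 0.5·27 = 65.5.
Competitive q* = 36, so Δq = 9; wedge = 72.25 − 65.5 = 6.75.
The triangle = ½ × 9 × 6.75 = $30.375 thousand.

$30.375 thousand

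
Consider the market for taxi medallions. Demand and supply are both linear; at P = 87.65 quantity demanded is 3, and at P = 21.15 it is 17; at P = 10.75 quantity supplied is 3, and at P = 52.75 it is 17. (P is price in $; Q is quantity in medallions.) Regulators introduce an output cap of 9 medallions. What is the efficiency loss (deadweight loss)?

Demand slope = (21.15 − 87.65)/(17 − 3) = −4.75, so P = 101.9 − 4.75Q.
Supply slope = (52.75 − 10.75)/(17 − 3) = 3, so P = 1.75 + 3Q.
Competitive equilibrium: 101.9 − 4.75Q = 1.75 + 3Q → Q* = 12.9226, P* = 40.5177.
At Q = 9: demand price = 101.9 − 4.75·9 = 59.15; supply price = 1.75 + 3·9 = 28.75.
ΔQ = 12.9226 − 9 = 3.9226; wedge = 59.15 − 28.75 = 30.4.
The triangle = ½ × 3.9226 × 30.4 = $59.62.

$59.62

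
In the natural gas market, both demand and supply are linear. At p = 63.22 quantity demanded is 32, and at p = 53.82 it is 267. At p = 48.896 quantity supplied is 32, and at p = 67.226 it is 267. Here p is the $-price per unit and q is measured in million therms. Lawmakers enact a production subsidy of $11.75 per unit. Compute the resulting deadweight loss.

Demand slope = (53.82 − 63.22)/(267 − 32) = −0.04, so p = 64.5 − 0.04q.
Supply slope = (67.226 − 48.896)/(267 − 32) = 0.078, so p = 46.4 + 0.078q.
Competitive equilibrium: 64.5 − 0.04q = 46.4 + 0.078q → q* = 153.3898, p* = 58.3644.
The subsidy lowers effective supply by 11.75: p = 34.65 + 0.078q.
New quantity: 64.5 − 0.04q = 34.65 + 0.078q → q' = 252.9661.
Overproduction Δq = 252.9661 − 153.3898 = 99.5763; wedge = subsidy = 11.75.
The triangle = ½ × 99.5763 × 11.75 = $585.01 million.

$585.01 million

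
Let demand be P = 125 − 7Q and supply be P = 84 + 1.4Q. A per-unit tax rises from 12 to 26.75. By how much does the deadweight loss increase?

34.02

Competitive equilibrium: 125 − 7Q = 84 + 1.4Q → Q* = 4.881, P* = 90.8333.
For a per-unit tax t: ΔQ = t/8.4, so DWL = ½·t·(t/8.4) = t²/16.8.
At t = 12: DWL = 8.571. At t = 26.75: DWL = 42.593.
Increase = 42.593 − 8.571 = 34.02.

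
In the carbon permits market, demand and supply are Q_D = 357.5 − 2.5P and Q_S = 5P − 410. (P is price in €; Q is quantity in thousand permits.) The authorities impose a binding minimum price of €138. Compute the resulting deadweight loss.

In inverse form: demand P = 143 − 0.4Q, supply P = 82 + 0.2Q.
Competitive equilibrium: 143 − 0.4Q = 82 + 0.2Q → Q* = 101.6667, P* = 102.3333.
At the floor P = 138, quantity demanded = (143 − 138)/0.4 = 12.5.
Sellers' marginal cost at Q' = 12.5: 82 + 0.2·12.5 = 84.5.
ΔQ = 101.6667 − 12.5 = 89.1667; wedge = 138 − 84.5 = 53.5.
DWL = ½ × 89.1667 × 53.5 = €2385.21 thousand.

€2385.21 thousand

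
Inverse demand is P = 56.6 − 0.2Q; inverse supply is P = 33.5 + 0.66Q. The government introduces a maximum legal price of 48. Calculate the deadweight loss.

Competitive equilibrium: 56.6 − 0.2Q = 33.5 + 0.66Q → Q* = 26.8605, P* = 51.2279.
At the ceiling P = 48, quantity supplied = (48 − 33.5)/0.66 = 21.9697.
Willingness to pay at Q' = 21.9697: 56.6 − 0.2·21.9697 = 52.2061.
ΔQ = 26.8605 − 21.9697 = 4.8908; wedge = 52.2061 − 48 = 4.2061.
Welfare loss = ½ × 4.8908 × 4.2061 = 10.29.

10.29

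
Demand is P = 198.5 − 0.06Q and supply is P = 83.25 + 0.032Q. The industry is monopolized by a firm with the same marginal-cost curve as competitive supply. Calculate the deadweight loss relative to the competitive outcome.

Competitive equilibrium: 198.5 − 0.06Q = 83.25 + 0.032Q → Q* = 1252.71739, P* = 123.33696.
Marginal revenue: MR = 198.5 − 0.12Q. Set MR = MC: 198.5 − 0.12Q = 83.25 + 0.032Q → Q_m = 758.22368.
Price P_m = 198.5 − 0.06·758.22368 = 153.00658; MC(Q_m) = 83.25 + 0.032·758.22368 = 107.51316.
Competitive Q* = 1252.71739, so ΔQ = 494.49371; wedge = 153.00658 − 107.51316 = 45.49342.
Deadweight loss = ½ × 494.49371 × 45.49342 = 11248.11.

11248.11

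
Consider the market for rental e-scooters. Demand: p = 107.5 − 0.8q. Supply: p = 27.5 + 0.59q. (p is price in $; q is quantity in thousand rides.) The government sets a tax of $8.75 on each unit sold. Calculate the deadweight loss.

$27.54 thousand

Competitive equilibrium: 107.5 − 0.8q = 27.5 + 0.59q → q* = 57.554, p* = 61.4568.
With the tax, the buyer price exceeds the seller price by 8.75: (107.5 − 0.8q) − (27.5 + 0.59q) = 8.75 → q' = 51.259.
Δq = 57.554 − 51.259 = 6.295; the wedge equals the tax, 8.75.
Welfare loss = ½ × 6.295 × 8.75 = $27.54 thousand.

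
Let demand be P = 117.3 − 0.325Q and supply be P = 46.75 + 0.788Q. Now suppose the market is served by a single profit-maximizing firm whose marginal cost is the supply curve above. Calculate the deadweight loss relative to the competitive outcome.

114.21

Competitive equilibrium: 117.3 − 0.325Q = 46.75 + 0.788Q → Q* = 63.3872, P* = 96.6991.
Marginal revenue: MR = 117.3 − 0.65Q. Set MR = MC: 117.3 − 0.65Q = 46.75 + 0.788Q → Q_m = 49.0612.
Price P_m = 117.3 − 0.325·49.0612 = 101.3551; MC(Q_m) = 46.75 + 0.788·49.0612 = 85.4102.
Competitive Q* = 63.3872, so ΔQ = 14.326; wedge = 101.3551 − 85.4102 = 15.9449.
The triangle = ½ × 14.326 × 15.9449 = 114.21.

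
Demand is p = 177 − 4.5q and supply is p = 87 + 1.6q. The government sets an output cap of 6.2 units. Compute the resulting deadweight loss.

Competitive equilibrium: 177 − 4.5q = 87 + 1.6q → q* = 14.7541, p* = 110.6066.
At q = 6.2: demand price = 177 − 4.5·6.2 = 149.1; supply price = 87 + 1.6·6.2 = 96.92.
Δq = 14.7541 − 6.2 = 8.5541; wedge = 149.1 − 96.92 = 52.18.
Welfare loss = ½ × 8.5541 × 52.18 = 223.18.

223.18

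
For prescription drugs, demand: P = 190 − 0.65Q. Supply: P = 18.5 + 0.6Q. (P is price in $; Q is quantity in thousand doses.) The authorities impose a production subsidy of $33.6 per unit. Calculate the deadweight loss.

$451.584 thousand

Competitive equilibrium: 190 − 0.65Q = 18.5 + 0.6Q → Q* = 137.2, P* = 100.82.
The subsidy lowers effective supply by 33.6: P = 0.6Q − 15.1.
New quantity: 190 − 0.65Q = 0.6Q − 15.1 → Q' = 164.08.
Overproduction ΔQ = 164.08 − 137.2 = 26.88; wedge = subsidy = 33.6.
Deadweight loss = ½ × 26.88 × 33.6 = $451.584 thousand.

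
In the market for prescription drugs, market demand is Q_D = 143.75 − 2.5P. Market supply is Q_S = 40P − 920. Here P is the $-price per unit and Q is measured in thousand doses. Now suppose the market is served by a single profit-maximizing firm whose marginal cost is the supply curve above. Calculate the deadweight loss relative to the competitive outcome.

In inverse form: demand P = 57.5 − 0.4Q, supply P = 23 + 0.025Q.
Competitive equilibrium: 57.5 − 0.4Q = 23 + 0.025Q → Q* = 81.1765, P* = 25.0294.
Marginal revenue: MR = 57.5 − 0.8Q. Set MR = MC: 57.5 − 0.8Q = 23 + 0.025Q → Q_m = 41.8182.
Price P_m = 57.5 − 0.4·41.8182 = 40.7727; MC(Q_m) = 23 + 0.025·41.8182 = 24.0455.
Competitive Q* = 81.1765, so ΔQ = 39.3583; wedge = 40.7727 − 24.0455 = 16.7272.
The triangle = ½ × 39.3583 × 16.7272 = $329.18 thousand.

$329.18 thousand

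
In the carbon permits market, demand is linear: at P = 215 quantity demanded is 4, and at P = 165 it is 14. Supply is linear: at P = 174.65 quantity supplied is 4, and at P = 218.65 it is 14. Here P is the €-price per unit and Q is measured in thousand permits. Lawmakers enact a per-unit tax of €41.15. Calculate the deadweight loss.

Demand slope = (165 − 215)/(14 − 4) = −5, so P = 235 − 5Q.
Supply slope = (218.65 − 174.65)/(14 − 4) = 4.4, so P = 157.05 + 4.4Q.
Competitive equilibrium: 235 − 5Q = 157.05 + 4.4Q → Q* = 8.2926, P* = 193.5372.
With the tax, the buyer price exceeds the seller price by 41.15: (235 − 5Q) − (157.05 + 4.4Q) = 41.15 → Q' = 3.9149.
ΔQ = 8.2926 − 3.9149 = 4.3777; the wedge equals the tax, 41.15.
DWL = ½ × 4.3777 × 41.15 = €90.07 thousand.

€90.07 thousand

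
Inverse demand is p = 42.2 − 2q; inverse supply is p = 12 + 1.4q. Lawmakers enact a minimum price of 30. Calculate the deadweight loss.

13.16

Competitive equilibrium: 42.2 − 2q = 12 + 1.4q → q* = 8.8824, p* = 24.4353.
At the floor p = 30, quantity demanded = (42.2 − 30)/2 = 6.1.
Sellers' marginal cost at q' = 6.1: 12 + 1.4·6.1 = 20.54.
Δq = 8.8824 − 6.1 = 2.7824; wedge = 30 − 20.54 = 9.46.
The triangle = ½ × 2.7824 × 9.46 = 13.16.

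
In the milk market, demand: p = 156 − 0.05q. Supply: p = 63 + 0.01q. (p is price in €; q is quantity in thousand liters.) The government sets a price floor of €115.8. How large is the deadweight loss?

Competitive equilibrium: 156 − 0.05q = 63 + 0.01q → q* = 1550, p* = 78.5.
At the floor p = 115.8, quantity demanded = (156 − 115.8)/0.05 = 804.
Sellers' marginal cost at q' = 804: 63 + 0.01·804 = 71.04.
Δq = 1550 − 804 = 746; wedge = 115.8 − 71.04 = 44.76.
Welfare loss = ½ × 746 × 44.76 = €16695.48 thousand.

€16695.48 thousand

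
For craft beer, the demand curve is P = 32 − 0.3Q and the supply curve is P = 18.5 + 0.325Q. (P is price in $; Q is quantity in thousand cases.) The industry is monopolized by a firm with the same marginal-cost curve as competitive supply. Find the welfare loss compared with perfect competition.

Competitive equilibrium: 32 − 0.3Q = 18.5 + 0.325Q → Q* = 21.6, P* = 25.52.
Marginal revenue: MR = 32 − 0.6Q. Set MR = MC: 32 − 0.6Q = 18.5 + 0.325Q → Q_m = 14.5946.
Price P_m = 32 − 0.3·14.5946 = 27.6216; MC(Q_m) = 18.5 + 0.325·14.5946 = 23.2432.
Competitive Q* = 21.6, so ΔQ = 7.0054; wedge = 27.6216 − 23.2432 = 4.3784.
The triangle = ½ × 7.0054 × 4.3784 = $15.34 thousand.

$15.34 thousand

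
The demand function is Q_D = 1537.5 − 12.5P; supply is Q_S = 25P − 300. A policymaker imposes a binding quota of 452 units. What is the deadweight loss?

13423.74

In inverse form: demand P = 123 − 0.08Q, supply P = 12 + 0.04Q.
Competitive equilibrium: 123 − 0.08Q = 12 + 0.04Q → Q* = 925, P* = 49.
At Q = 452: demand price = 123 − 0.08·452 = 86.84; supply price = 12 + 0.04·452 = 30.08.
ΔQ = 925 − 452 = 473; wedge = 86.84 − 30.08 = 56.76.
DWL = ½ × 473 × 56.76 = 13423.74.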